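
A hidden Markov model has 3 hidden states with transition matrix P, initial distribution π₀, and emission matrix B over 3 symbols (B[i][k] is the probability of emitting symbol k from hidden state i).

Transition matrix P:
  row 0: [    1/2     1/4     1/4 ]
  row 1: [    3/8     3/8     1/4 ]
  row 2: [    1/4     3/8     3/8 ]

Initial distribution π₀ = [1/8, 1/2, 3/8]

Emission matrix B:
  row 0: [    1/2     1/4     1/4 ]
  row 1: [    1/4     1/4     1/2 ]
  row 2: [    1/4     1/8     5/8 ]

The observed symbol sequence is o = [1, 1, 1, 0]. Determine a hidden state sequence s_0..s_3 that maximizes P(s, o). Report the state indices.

path = [1, 0, 0, 0]

t=0: δ = [3.125e-02, 1.250e-01, 4.688e-02]  (obs o_0=1)
t=1: δ = [1.172e-02, 1.172e-02, 3.906e-03]  ψ = [1, 1, 1]  (obs o_1=1)
t=2: δ = [1.465e-03, 1.099e-03, 3.662e-04]  ψ = [0, 1, 0]  (obs o_2=1)
t=3: δ = [3.662e-04, 1.030e-04, 9.155e-05]  ψ = [0, 1, 0]  (obs o_3=0)
backtrack: best end state = 0; path = [1, 0, 0, 0]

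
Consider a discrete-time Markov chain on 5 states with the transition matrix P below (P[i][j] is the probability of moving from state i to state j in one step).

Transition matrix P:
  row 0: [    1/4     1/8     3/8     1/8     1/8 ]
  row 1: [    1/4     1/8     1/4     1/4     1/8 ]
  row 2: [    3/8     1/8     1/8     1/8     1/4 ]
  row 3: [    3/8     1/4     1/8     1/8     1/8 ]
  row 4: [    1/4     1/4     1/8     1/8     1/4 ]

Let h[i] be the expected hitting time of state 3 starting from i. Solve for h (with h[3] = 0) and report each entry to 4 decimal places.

h = [6.9728, 6.1027, 6.9607, 0.0000, 6.8520]

First-step conditioning: h[3] = 0; for i ≠ 3, h[i] = 1 + Σ_k P[i][k]·h[k].
  h[0] = 1 + 1/4·h[0] + 1/8·h[1] + 3/8·h[2] + 1/8·h[4]
  h[1] = 1 + 1/4·h[0] + 1/8·h[1] + 1/4·h[2] + 1/8·h[4]
  h[2] = 1 + 3/8·h[0] + 1/8·h[1] + 1/8·h[2] + 1/4·h[4]
  h[4] = 1 + 1/4·h[0] + 1/4·h[1] + 1/8·h[2] + 1/4·h[4]
Solving the 4×4 linear system over states ≠ 3 gives exactly h = [2308/331, 2020/331, 2304/331, 0, 2268/331] (h[3] = 0 is the target).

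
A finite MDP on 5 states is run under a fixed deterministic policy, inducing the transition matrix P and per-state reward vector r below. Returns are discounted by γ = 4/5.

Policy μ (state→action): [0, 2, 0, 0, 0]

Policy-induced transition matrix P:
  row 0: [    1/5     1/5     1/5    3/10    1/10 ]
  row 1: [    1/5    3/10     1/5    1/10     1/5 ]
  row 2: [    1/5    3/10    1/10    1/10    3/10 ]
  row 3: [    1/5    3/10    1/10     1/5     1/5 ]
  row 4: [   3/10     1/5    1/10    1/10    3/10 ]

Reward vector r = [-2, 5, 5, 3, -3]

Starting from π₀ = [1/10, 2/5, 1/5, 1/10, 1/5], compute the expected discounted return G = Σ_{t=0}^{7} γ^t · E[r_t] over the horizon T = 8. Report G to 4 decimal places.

G = 6.9199

t=0: π = [0.1000, 0.4000, 0.2000, 0.1000, 0.2000], E[r] = 2.5000, γ^t·E[r] = 2.500000, running G = 2.500000
t=1: π = [0.2200, 0.2700, 0.1500, 0.1300, 0.2300], E[r] = 1.3600, γ^t·E[r] = 1.088000, running G = 3.588000
t=2: π = [0.2230, 0.2550, 0.1490, 0.1570, 0.2160], E[r] = 1.3970, γ^t·E[r] = 0.894080, running G = 4.482080
t=3: π = [0.2216, 0.2561, 0.1478, 0.1603, 0.2142], E[r] = 1.4146, γ^t·E[r] = 0.724275, running G = 5.206355
t=4: π = [0.2214, 0.2564, 0.1478, 0.1604, 0.2140], E[r] = 1.4170, γ^t·E[r] = 0.580420, running G = 5.786775
t=5: π = [0.2214, 0.2565, 0.1478, 0.1603, 0.2140], E[r] = 1.4172, γ^t·E[r] = 0.464395, running G = 6.251170
t=6: π = [0.2214, 0.2565, 0.1478, 0.1603, 0.2140], E[r] = 1.4172, γ^t·E[r] = 0.371514, running G = 6.622684
t=7: π = [0.2214, 0.2565, 0.1478, 0.1603, 0.2140], E[r] = 1.4172, γ^t·E[r] = 0.297210, running G = 6.919894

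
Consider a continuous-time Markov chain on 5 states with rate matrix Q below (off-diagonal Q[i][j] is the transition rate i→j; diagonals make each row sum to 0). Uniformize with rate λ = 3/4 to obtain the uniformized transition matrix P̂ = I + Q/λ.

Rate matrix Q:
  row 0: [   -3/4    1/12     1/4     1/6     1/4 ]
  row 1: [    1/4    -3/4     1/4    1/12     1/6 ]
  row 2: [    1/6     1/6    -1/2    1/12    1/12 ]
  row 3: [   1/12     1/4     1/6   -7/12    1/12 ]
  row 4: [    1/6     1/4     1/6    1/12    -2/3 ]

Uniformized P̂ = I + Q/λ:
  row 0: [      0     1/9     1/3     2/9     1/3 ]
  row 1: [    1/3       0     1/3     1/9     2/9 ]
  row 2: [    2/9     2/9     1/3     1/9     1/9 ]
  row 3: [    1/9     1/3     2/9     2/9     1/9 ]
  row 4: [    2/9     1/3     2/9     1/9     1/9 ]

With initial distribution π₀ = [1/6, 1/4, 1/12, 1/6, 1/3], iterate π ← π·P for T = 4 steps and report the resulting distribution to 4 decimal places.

t=0: π = [0.1667, 0.2500, 0.0833, 0.1667, 0.3333]
t=1: π = [0.1944, 0.2037, 0.2778, 0.1481, 0.1759]
t=2: π = [0.1852, 0.1914, 0.2973, 0.1492, 0.1770]
t=3: π = [0.1858, 0.1954, 0.2971, 0.1483, 0.1735]
t=4: π = [0.1862, 0.1939, 0.2976, 0.1482, 0.1741]

π = [0.1862, 0.1939, 0.2976, 0.1482, 0.1741]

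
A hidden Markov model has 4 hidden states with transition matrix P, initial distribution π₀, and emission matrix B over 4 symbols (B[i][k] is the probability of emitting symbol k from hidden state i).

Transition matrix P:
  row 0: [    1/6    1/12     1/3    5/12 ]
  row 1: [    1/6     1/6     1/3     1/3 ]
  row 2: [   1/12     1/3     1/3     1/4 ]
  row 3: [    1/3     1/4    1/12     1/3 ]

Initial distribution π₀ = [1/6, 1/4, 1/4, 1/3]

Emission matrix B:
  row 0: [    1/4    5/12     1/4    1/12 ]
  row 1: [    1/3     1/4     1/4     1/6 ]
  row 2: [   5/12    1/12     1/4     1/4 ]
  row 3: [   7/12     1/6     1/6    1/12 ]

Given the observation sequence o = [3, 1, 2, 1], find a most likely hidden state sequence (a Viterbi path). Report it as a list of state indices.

t=0: δ = [1.389e-02, 4.167e-02, 6.250e-02, 2.778e-02]  (obs o_0=3)
t=1: δ = [3.858e-03, 5.208e-03, 1.736e-03, 2.604e-03]  ψ = [3, 2, 2, 2]  (obs o_1=1)
t=2: δ = [2.170e-04, 2.170e-04, 4.340e-04, 2.894e-04]  ψ = [1, 1, 1, 1]  (obs o_2=2)
t=3: δ = [4.019e-05, 3.617e-05, 1.206e-05, 1.808e-05]  ψ = [3, 2, 2, 2]  (obs o_3=1)
backtrack: best end state = 0; path = [2, 1, 3, 0]

path = [2, 1, 3, 0]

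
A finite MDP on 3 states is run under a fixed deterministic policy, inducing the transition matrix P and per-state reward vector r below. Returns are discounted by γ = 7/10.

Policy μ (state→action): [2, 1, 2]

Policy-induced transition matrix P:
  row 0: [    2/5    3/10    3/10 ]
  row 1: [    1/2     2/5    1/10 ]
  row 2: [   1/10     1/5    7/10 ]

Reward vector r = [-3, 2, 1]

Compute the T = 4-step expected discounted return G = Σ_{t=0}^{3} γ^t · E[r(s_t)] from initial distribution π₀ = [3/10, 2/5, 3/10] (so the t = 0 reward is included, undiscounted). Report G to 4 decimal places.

G = 0.1353

t=0: π = [0.3000, 0.4000, 0.3000], E[r] = 0.2000, γ^t·E[r] = 0.200000, running G = 0.200000
t=1: π = [0.3500, 0.3100, 0.3400], E[r] = -0.0900, γ^t·E[r] = -0.063000, running G = 0.137000
t=2: π = [0.3290, 0.2970, 0.3740], E[r] = -0.0190, γ^t·E[r] = -0.009310, running G = 0.127690
t=3: π = [0.3175, 0.2923, 0.3902], E[r] = 0.0223, γ^t·E[r] = 0.007649, running G = 0.135339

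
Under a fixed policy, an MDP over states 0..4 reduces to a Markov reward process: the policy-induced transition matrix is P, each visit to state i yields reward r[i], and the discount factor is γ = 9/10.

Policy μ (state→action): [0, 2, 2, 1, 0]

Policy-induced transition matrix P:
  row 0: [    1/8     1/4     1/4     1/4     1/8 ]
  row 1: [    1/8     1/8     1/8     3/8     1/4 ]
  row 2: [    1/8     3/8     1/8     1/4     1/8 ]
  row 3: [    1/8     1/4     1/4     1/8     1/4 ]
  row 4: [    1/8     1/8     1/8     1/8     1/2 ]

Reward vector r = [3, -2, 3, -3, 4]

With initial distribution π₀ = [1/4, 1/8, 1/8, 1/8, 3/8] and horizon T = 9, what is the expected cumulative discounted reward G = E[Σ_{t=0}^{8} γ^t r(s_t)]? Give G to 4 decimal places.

G = 7.0061

t=0: π = [0.2500, 0.1250, 0.1250, 0.1250, 0.3750], E[r] = 2.0000, γ^t·E[r] = 2.000000, running G = 2.000000
t=1: π = [0.1250, 0.2031, 0.1719, 0.2031, 0.2969], E[r] = 1.0625, γ^t·E[r] = 0.956250, running G = 2.956250
t=2: π = [0.1250, 0.2090, 0.1660, 0.2129, 0.2871], E[r] = 0.9648, γ^t·E[r] = 0.781523, running G = 3.737773
t=3: π = [0.1250, 0.2087, 0.1672, 0.2136, 0.2854], E[r] = 0.9600, γ^t·E[r] = 0.699812, running G = 4.437585
t=4: π = [0.1250, 0.2091, 0.1673, 0.2137, 0.2848], E[r] = 0.9568, γ^t·E[r] = 0.627788, running G = 5.065373
t=5: π = [0.1250, 0.2092, 0.1673, 0.2138, 0.2847], E[r] = 0.9559, γ^t·E[r] = 0.564424, running G = 5.629797
t=6: π = [0.1250, 0.2092, 0.1674, 0.2138, 0.2846], E[r] = 0.9557, γ^t·E[r] = 0.507883, running G = 6.137680
t=7: π = [0.1250, 0.2092, 0.1674, 0.2138, 0.2846], E[r] = 0.9556, γ^t·E[r] = 0.457061, running G = 6.594741
t=8: π = [0.1250, 0.2092, 0.1674, 0.2138, 0.2846], E[r] = 0.9556, γ^t·E[r] = 0.411348, running G = 7.006089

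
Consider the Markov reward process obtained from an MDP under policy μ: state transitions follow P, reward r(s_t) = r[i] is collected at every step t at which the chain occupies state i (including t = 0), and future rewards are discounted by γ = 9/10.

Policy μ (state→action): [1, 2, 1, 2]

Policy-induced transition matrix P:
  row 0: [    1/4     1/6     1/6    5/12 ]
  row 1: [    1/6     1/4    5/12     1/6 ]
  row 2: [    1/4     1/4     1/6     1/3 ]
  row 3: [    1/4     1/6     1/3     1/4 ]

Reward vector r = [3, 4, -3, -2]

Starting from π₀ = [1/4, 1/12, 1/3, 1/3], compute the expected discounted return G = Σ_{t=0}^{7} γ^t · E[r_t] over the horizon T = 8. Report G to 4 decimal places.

t=0: π = [0.2500, 0.0833, 0.3333, 0.3333], E[r] = -0.5833, γ^t·E[r] = -0.583333, running G = -0.583333
t=1: π = [0.2431, 0.2014, 0.2431, 0.3125], E[r] = 0.1806, γ^t·E[r] = 0.162500, running G = -0.420833
t=2: π = [0.2332, 0.2037, 0.2691, 0.2940], E[r] = 0.1192, γ^t·E[r] = 0.096563, running G = -0.324271
t=3: π = [0.2330, 0.2061, 0.2666, 0.2943], E[r] = 0.1349, γ^t·E[r] = 0.098367, running G = -0.225904
t=4: π = [0.2328, 0.2061, 0.2672, 0.2939], E[r] = 0.1332, γ^t·E[r] = 0.087413, running G = -0.138491
t=5: π = [0.2328, 0.2061, 0.2672, 0.2939], E[r] = 0.1336, γ^t·E[r] = 0.078907, running G = -0.059585
t=6: π = [0.2328, 0.2061, 0.2672, 0.2939], E[r] = 0.1336, γ^t·E[r] = 0.070989, running G = 0.011405
t=7: π = [0.2328, 0.2061, 0.2672, 0.2939], E[r] = 0.1336, γ^t·E[r] = 0.063895, running G = 0.075300

G = 0.0753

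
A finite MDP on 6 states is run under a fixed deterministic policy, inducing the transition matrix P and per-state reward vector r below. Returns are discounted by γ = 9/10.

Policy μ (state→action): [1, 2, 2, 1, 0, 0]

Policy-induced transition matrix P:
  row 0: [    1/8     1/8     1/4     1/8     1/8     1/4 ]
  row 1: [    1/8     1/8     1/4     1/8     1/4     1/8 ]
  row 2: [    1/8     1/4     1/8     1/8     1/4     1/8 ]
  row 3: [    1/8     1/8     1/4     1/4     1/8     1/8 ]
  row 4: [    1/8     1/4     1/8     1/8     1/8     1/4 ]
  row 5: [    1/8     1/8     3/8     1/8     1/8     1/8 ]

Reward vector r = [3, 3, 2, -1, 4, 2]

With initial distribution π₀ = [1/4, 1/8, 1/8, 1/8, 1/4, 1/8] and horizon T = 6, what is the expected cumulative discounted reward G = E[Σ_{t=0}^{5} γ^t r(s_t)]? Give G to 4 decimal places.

G = 10.6505

t=0: π = [0.2500, 0.1250, 0.1250, 0.1250, 0.2500, 0.1250], E[r] = 2.5000, γ^t·E[r] = 2.500000, running G = 2.500000
t=1: π = [0.1250, 0.1719, 0.2188, 0.1406, 0.1563, 0.1875], E[r] = 2.1875, γ^t·E[r] = 1.968750, running G = 4.468750
t=2: π = [0.1250, 0.1719, 0.2266, 0.1426, 0.1738, 0.1602], E[r] = 2.2168, γ^t·E[r] = 1.795605, running G = 6.264355
t=3: π = [0.1250, 0.1750, 0.2200, 0.1428, 0.1748, 0.1624], E[r] = 2.2212, γ^t·E[r] = 1.619249, running G = 7.883604
t=4: π = [0.1250, 0.1743, 0.2209, 0.1429, 0.1744, 0.1625], E[r] = 2.2195, γ^t·E[r] = 1.456242, running G = 9.339846
t=5: π = [0.1250, 0.1744, 0.2209, 0.1429, 0.1744, 0.1624], E[r] = 2.2197, γ^t·E[r] = 1.310693, running G = 10.650539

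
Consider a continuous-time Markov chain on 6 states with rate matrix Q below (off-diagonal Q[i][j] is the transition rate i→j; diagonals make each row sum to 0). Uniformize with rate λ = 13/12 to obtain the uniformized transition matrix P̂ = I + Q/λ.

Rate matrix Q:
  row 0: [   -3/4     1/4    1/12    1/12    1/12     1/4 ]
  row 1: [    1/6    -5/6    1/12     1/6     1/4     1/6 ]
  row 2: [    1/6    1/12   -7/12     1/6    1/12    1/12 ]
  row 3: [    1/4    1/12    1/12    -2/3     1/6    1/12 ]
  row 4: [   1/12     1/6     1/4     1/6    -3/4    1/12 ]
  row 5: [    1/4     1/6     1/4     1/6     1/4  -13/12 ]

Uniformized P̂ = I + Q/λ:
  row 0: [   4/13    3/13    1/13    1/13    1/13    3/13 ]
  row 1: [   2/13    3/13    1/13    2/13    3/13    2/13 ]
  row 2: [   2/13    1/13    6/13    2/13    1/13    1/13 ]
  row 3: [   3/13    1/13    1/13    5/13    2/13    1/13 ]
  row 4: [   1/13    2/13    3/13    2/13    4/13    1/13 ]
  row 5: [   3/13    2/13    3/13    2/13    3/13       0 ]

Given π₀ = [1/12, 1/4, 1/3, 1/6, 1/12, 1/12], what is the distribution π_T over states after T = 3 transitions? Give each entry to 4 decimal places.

t=0: π = [0.0833, 0.2500, 0.3333, 0.1667, 0.0833, 0.0833]
t=1: π = [0.1795, 0.1410, 0.2308, 0.1859, 0.1603, 0.1026]
t=2: π = [0.1913, 0.1464, 0.2061, 0.1829, 0.1657, 0.1075]
t=3: π = [0.1929, 0.1499, 0.1982, 0.1813, 0.1683, 0.1094]

π = [0.1929, 0.1499, 0.1982, 0.1813, 0.1683, 0.1094]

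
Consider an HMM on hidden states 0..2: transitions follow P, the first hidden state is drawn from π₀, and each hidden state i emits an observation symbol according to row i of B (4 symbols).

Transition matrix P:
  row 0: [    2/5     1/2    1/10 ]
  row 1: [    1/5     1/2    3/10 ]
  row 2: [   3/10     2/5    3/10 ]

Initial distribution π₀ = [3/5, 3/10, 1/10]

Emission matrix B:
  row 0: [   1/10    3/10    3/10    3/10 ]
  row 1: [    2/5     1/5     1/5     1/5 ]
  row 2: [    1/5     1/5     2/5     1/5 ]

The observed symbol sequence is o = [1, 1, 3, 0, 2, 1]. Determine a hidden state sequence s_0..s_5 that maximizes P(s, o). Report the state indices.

path = [0, 0, 0, 1, 2, 0]

t=0: δ = [1.800e-01, 6.000e-02, 2.000e-02]  (obs o_0=1)
t=1: δ = [2.160e-02, 1.800e-02, 3.600e-03]  ψ = [0, 0, 0]  (obs o_1=1)
t=2: δ = [2.592e-03, 2.160e-03, 1.080e-03]  ψ = [0, 0, 1]  (obs o_2=3)
t=3: δ = [1.037e-04, 5.184e-04, 1.296e-04]  ψ = [0, 0, 1]  (obs o_3=0)
t=4: δ = [3.110e-05, 5.184e-05, 6.221e-05]  ψ = [1, 1, 1]  (obs o_4=2)
t=5: δ = [5.599e-06, 5.184e-06, 3.732e-06]  ψ = [2, 1, 2]  (obs o_5=1)
backtrack: best end state = 0; path = [0, 0, 0, 1, 2, 0]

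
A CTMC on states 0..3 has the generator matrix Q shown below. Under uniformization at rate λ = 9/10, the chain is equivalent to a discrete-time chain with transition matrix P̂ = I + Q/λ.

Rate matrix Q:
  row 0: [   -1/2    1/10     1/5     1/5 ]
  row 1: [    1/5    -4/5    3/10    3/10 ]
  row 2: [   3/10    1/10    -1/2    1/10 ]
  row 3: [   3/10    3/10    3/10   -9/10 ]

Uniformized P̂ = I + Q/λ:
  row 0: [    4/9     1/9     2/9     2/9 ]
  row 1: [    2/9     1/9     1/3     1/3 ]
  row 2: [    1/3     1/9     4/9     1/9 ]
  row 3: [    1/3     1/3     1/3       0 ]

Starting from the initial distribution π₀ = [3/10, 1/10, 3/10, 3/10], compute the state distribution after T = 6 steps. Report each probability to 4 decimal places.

t=0: π = [0.3000, 0.1000, 0.3000, 0.3000]
t=1: π = [0.3556, 0.1778, 0.3333, 0.1333]
t=2: π = [0.3531, 0.1407, 0.3309, 0.1753]
t=3: π = [0.3569, 0.1501, 0.3309, 0.1621]
t=4: π = [0.3563, 0.1471, 0.3304, 0.1661]
t=5: π = [0.3566, 0.1480, 0.3305, 0.1649]
t=6: π = [0.3565, 0.1478, 0.3304, 0.1653]

π = [0.3565, 0.1478, 0.3304, 0.1653]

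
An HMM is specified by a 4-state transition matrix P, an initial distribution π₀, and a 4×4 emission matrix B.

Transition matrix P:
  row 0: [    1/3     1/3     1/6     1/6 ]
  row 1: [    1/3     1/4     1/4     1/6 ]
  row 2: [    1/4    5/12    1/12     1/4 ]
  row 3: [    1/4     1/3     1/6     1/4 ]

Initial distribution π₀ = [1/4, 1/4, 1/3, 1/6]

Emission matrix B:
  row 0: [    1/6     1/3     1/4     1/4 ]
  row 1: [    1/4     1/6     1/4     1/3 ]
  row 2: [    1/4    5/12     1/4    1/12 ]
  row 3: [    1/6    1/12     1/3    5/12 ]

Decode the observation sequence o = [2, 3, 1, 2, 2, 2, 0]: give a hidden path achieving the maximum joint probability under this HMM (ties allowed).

path = [2, 1, 2, 1, 0, 0, 1]

t=0: δ = [6.250e-02, 6.250e-02, 8.333e-02, 5.556e-02]  (obs o_0=2)
t=1: δ = [5.208e-03, 1.157e-02, 1.302e-03, 8.681e-03]  ψ = [0, 2, 1, 2]  (obs o_1=3)
t=2: δ = [1.286e-03, 4.823e-04, 1.206e-03, 1.808e-04]  ψ = [1, 1, 1, 3]  (obs o_2=1)
t=3: δ = [1.072e-04, 1.256e-04, 5.358e-05, 1.005e-04]  ψ = [0, 2, 0, 2]  (obs o_3=2)
t=4: δ = [1.047e-05, 8.931e-06, 7.849e-06, 8.372e-06]  ψ = [1, 0, 1, 3]  (obs o_4=2)
t=5: δ = [8.721e-07, 8.721e-07, 5.582e-07, 6.977e-07]  ψ = [0, 0, 1, 3]  (obs o_5=2)
t=6: δ = [4.845e-08, 7.268e-08, 5.451e-08, 2.907e-08]  ψ = [0, 0, 1, 3]  (obs o_6=0)
backtrack: best end state = 1; path = [2, 1, 2, 1, 0, 0, 1]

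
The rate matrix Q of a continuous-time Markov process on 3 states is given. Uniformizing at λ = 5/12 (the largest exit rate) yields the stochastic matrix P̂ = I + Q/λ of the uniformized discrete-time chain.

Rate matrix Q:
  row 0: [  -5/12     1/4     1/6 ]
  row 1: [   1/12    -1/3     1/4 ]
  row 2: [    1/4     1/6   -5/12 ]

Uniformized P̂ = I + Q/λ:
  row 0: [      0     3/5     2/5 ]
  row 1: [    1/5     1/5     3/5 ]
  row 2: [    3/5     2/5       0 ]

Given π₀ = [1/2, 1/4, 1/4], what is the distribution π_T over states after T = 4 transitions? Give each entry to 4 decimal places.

π = [0.2760, 0.3780, 0.3460]

t=0: π = [0.5000, 0.2500, 0.2500]
t=1: π = [0.2000, 0.4500, 0.3500]
t=2: π = [0.3000, 0.3500, 0.3500]
t=3: π = [0.2800, 0.3900, 0.3300]
t=4: π = [0.2760, 0.3780, 0.3460]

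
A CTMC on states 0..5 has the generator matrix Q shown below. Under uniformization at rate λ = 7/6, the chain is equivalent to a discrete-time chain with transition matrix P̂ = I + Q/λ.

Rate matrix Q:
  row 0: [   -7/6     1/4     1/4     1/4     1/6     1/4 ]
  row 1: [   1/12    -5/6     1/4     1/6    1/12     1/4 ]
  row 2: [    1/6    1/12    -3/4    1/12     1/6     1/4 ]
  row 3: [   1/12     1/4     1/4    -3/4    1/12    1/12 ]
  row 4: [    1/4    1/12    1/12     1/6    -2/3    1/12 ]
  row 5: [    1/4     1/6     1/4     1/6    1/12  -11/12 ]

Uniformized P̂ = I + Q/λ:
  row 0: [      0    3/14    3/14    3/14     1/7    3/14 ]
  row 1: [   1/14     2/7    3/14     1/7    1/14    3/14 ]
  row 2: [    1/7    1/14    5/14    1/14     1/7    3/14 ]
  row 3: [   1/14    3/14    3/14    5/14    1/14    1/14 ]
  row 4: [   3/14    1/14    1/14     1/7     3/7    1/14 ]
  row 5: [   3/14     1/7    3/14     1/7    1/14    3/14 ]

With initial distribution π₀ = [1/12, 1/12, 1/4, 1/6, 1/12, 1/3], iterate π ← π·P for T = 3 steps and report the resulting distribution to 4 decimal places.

π = [0.1243, 0.1600, 0.2267, 0.1719, 0.1477, 0.1693]

t=0: π = [0.0833, 0.0833, 0.2500, 0.1667, 0.0833, 0.3333]
t=1: π = [0.1429, 0.1488, 0.2381, 0.1667, 0.1250, 0.1786]
t=2: π = [0.1216, 0.1603, 0.2304, 0.1718, 0.1433, 0.1726]
t=3: π = [0.1243, 0.1600, 0.2267, 0.1719, 0.1477, 0.1693]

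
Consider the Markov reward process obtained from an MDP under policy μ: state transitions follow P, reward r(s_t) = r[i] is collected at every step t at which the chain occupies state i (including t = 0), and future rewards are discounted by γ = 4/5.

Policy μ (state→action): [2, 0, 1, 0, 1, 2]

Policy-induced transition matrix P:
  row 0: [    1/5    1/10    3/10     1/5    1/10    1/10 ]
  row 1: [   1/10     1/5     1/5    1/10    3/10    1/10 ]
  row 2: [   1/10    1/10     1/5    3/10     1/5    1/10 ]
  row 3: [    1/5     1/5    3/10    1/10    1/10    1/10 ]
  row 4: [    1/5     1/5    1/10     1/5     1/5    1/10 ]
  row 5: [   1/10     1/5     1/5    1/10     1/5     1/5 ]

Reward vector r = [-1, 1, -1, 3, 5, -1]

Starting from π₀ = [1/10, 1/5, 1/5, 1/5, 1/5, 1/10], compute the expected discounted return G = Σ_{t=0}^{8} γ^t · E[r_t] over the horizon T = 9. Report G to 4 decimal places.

t=0: π = [0.1000, 0.2000, 0.2000, 0.2000, 0.2000, 0.1000], E[r] = 1.4000, γ^t·E[r] = 1.400000, running G = 1.400000
t=1: π = [0.1500, 0.1700, 0.2100, 0.1700, 0.1900, 0.1100], E[r] = 1.1600, γ^t·E[r] = 0.928000, running G = 2.328000
t=2: π = [0.1510, 0.1640, 0.2130, 0.1760, 0.1850, 0.1110], E[r] = 1.1420, γ^t·E[r] = 0.730880, running G = 3.058880
t=3: π = [0.1512, 0.1636, 0.2142, 0.1762, 0.1837, 0.1111], E[r] = 1.1342, γ^t·E[r] = 0.580710, running G = 3.639590
t=4: π = [0.1511, 0.1635, 0.2144, 0.1763, 0.1836, 0.1111], E[r] = 1.1340, γ^t·E[r] = 0.464470, running G = 4.104060
t=5: π = [0.1511, 0.1635, 0.2144, 0.1763, 0.1836, 0.1111], E[r] = 1.1339, γ^t·E[r] = 0.371558, running G = 4.475618
t=6: π = [0.1511, 0.1635, 0.2144, 0.1763, 0.1836, 0.1111], E[r] = 1.1339, γ^t·E[r] = 0.297243, running G = 4.772861
t=7: π = [0.1511, 0.1635, 0.2144, 0.1763, 0.1836, 0.1111], E[r] = 1.1339, γ^t·E[r] = 0.237794, running G = 5.010655
t=8: π = [0.1511, 0.1635, 0.2144, 0.1763, 0.1836, 0.1111], E[r] = 1.1339, γ^t·E[r] = 0.190235, running G = 5.200890

G = 5.2009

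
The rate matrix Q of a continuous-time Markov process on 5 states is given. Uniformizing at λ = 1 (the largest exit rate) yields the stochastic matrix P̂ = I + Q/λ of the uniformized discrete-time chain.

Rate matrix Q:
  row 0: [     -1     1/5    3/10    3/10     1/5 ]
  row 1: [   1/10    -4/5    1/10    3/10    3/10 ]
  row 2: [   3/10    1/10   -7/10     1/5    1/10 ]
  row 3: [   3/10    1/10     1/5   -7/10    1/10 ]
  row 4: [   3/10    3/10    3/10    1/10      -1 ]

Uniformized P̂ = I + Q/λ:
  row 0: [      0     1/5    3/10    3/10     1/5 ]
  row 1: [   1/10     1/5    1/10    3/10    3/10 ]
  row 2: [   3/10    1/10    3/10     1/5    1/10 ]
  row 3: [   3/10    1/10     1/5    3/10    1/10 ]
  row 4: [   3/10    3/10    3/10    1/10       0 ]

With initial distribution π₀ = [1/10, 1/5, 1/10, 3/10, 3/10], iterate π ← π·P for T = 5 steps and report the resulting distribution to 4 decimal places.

t=0: π = [0.1000, 0.2000, 0.1000, 0.3000, 0.3000]
t=1: π = [0.2300, 0.1900, 0.2300, 0.2300, 0.1200]
t=2: π = [0.1930, 0.1660, 0.2390, 0.2530, 0.1490]
t=3: π = [0.2089, 0.1657, 0.2415, 0.2463, 0.1376]
t=4: π = [0.2042, 0.1650, 0.2422, 0.2483, 0.1403]
t=5: π = [0.2057, 0.1650, 0.2422, 0.2477, 0.1394]

π = [0.2057, 0.1650, 0.2422, 0.2477, 0.1394]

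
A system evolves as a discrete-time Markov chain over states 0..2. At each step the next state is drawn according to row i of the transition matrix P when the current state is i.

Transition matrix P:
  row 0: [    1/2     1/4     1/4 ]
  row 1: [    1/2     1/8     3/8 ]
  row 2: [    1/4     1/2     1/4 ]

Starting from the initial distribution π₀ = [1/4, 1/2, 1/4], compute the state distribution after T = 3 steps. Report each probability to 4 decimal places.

π = [0.4297, 0.2832, 0.2871]

t=0: π = [0.2500, 0.5000, 0.2500]
t=1: π = [0.4375, 0.2500, 0.3125]
t=2: π = [0.4219, 0.2969, 0.2813]
t=3: π = [0.4297, 0.2832, 0.2871]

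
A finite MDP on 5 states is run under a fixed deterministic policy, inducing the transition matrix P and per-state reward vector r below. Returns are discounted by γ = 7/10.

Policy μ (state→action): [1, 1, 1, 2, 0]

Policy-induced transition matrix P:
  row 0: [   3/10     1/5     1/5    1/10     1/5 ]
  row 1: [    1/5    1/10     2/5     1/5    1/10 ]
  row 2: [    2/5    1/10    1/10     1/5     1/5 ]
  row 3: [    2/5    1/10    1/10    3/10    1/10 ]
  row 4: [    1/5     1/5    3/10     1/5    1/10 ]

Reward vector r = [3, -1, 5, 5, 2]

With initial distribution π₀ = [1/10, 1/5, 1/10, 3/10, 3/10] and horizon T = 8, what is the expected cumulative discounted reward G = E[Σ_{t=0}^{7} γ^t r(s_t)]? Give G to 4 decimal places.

t=0: π = [0.1000, 0.2000, 0.1000, 0.3000, 0.3000], E[r] = 2.7000, γ^t·E[r] = 2.700000, running G = 2.700000
t=1: π = [0.2900, 0.1400, 0.2300, 0.2200, 0.1200], E[r] = 3.2200, γ^t·E[r] = 2.254000, running G = 4.954000
t=2: π = [0.3190, 0.1410, 0.1950, 0.1930, 0.1520], E[r] = 3.0600, γ^t·E[r] = 1.499400, running G = 6.453400
t=3: π = [0.3095, 0.1471, 0.2046, 0.1874, 0.1514], E[r] = 3.0442, γ^t·E[r] = 1.044161, running G = 7.497561
t=4: π = [0.3094, 0.1461, 0.2054, 0.1878, 0.1514], E[r] = 3.0505, γ^t·E[r] = 0.732432, running G = 8.229993
t=5: π = [0.3096, 0.1461, 0.2050, 0.1878, 0.1515], E[r] = 3.0500, γ^t·E[r] = 0.512614, running G = 8.742607
t=6: π = [0.3095, 0.1461, 0.2051, 0.1878, 0.1515], E[r] = 3.0499, γ^t·E[r] = 0.358821, running G = 9.101427
t=7: π = [0.3095, 0.1461, 0.2051, 0.1878, 0.1515], E[r] = 3.0500, γ^t·E[r] = 0.251177, running G = 9.352604

G = 9.3526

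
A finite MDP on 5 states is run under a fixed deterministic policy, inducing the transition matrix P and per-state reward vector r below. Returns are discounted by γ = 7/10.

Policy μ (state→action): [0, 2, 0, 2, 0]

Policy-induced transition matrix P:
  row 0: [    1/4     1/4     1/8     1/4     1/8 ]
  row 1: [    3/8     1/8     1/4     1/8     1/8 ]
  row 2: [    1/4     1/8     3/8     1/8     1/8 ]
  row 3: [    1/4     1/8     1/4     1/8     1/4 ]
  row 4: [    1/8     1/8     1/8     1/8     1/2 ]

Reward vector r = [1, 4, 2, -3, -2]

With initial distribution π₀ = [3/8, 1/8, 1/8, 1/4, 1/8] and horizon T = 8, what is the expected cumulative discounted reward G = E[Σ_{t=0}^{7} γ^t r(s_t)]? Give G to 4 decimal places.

G = 0.9698

t=0: π = [0.3750, 0.1250, 0.1250, 0.2500, 0.1250], E[r] = 0.1250, γ^t·E[r] = 0.125000, running G = 0.125000
t=1: π = [0.2500, 0.1719, 0.2031, 0.1719, 0.2031], E[r] = 0.4219, γ^t·E[r] = 0.295313, running G = 0.420313
t=2: π = [0.2461, 0.1563, 0.2188, 0.1563, 0.2227], E[r] = 0.3945, γ^t·E[r] = 0.193320, running G = 0.613633
t=3: π = [0.2417, 0.1558, 0.2188, 0.1558, 0.2280], E[r] = 0.3789, γ^t·E[r] = 0.129965, running G = 0.743598
t=4: π = [0.2410, 0.1552, 0.2186, 0.1552, 0.2300], E[r] = 0.3735, γ^t·E[r] = 0.089671, running G = 0.833269
t=5: π = [0.2407, 0.1551, 0.2185, 0.1551, 0.2306], E[r] = 0.3714, γ^t·E[r] = 0.062422, running G = 0.895691
t=6: π = [0.2406, 0.1551, 0.2184, 0.1551, 0.2309], E[r] = 0.3707, γ^t·E[r] = 0.043609, running G = 0.939300
t=7: π = [0.2405, 0.1551, 0.2184, 0.1551, 0.2310], E[r] = 0.3704, γ^t·E[r] = 0.030504, running G = 0.969804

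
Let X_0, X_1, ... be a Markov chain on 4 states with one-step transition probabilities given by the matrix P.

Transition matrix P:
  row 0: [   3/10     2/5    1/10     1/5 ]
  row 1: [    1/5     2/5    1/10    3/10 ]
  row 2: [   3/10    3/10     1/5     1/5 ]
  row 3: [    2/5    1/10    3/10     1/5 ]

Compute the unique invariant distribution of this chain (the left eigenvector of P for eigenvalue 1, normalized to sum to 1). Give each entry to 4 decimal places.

π = [0.2917, 0.3143, 0.1625, 0.2314]

Balance equations π_j = Σ_i π_i·P[i][j]:
  π_0 = 3/10·π_0 + 1/5·π_1 + 3/10·π_2 + 2/5·π_3
  π_1 = 2/5·π_0 + 2/5·π_1 + 3/10·π_2 + 1/10·π_3
  π_2 = 1/10·π_0 + 1/10·π_1 + 1/5·π_2 + 3/10·π_3
  normalize: π_0 + π_1 + π_2 + π_3 = 1
Solving the linear system gives exactly π = [271/929, 292/929, 151/929, 215/929].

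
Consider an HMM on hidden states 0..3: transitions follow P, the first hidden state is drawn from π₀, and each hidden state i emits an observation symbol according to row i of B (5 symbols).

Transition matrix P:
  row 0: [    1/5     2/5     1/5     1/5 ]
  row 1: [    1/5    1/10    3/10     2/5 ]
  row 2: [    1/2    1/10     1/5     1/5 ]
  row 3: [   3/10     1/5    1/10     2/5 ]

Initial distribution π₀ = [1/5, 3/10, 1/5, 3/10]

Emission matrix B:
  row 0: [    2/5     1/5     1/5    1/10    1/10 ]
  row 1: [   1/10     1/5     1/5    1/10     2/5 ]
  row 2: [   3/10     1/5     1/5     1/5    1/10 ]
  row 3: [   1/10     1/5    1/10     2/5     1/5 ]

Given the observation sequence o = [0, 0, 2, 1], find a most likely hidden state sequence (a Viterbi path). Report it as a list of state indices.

t=0: δ = [8.000e-02, 3.000e-02, 6.000e-02, 3.000e-02]  (obs o_0=0)
t=1: δ = [1.200e-02, 3.200e-03, 4.800e-03, 1.600e-03]  ψ = [2, 0, 0, 0]  (obs o_1=0)
t=2: δ = [4.800e-04, 9.600e-04, 4.800e-04, 2.400e-04]  ψ = [0, 0, 0, 0]  (obs o_2=2)
t=3: δ = [4.800e-05, 3.840e-05, 5.760e-05, 7.680e-05]  ψ = [2, 0, 1, 1]  (obs o_3=1)
backtrack: best end state = 3; path = [2, 0, 1, 3]

path = [2, 0, 1, 3]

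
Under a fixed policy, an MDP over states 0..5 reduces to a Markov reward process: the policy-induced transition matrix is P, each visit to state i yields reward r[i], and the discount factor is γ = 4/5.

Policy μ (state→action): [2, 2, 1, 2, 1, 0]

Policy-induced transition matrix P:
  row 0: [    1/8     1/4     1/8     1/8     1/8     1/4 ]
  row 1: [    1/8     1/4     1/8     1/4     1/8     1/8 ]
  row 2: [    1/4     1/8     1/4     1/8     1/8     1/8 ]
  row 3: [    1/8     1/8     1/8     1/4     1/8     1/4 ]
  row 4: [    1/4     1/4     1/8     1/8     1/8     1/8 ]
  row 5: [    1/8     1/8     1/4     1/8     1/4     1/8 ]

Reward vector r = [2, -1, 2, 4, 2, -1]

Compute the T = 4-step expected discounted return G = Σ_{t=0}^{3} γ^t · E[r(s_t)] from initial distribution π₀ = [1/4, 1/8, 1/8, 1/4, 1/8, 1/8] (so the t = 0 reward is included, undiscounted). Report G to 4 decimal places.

G = 4.2020

t=0: π = [0.2500, 0.1250, 0.1250, 0.2500, 0.1250, 0.1250], E[r] = 1.7500, γ^t·E[r] = 1.750000, running G = 1.750000
t=1: π = [0.1563, 0.1875, 0.1563, 0.1719, 0.1406, 0.1875], E[r] = 1.2188, γ^t·E[r] = 0.975000, running G = 2.725000
t=2: π = [0.1621, 0.1855, 0.1680, 0.1699, 0.1484, 0.1660], E[r] = 1.2852, γ^t·E[r] = 0.822500, running G = 3.547500
t=3: π = [0.1646, 0.1870, 0.1667, 0.1694, 0.1458, 0.1665], E[r] = 1.2783, γ^t·E[r] = 0.654500, running G = 4.202000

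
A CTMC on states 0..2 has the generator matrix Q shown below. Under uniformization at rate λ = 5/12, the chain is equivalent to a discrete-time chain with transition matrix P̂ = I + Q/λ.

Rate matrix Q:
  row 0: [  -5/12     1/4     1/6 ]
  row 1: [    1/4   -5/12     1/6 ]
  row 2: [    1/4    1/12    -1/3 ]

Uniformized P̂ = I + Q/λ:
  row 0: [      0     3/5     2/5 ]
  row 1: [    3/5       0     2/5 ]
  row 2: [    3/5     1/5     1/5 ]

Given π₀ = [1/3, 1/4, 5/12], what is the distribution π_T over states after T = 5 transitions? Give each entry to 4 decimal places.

t=0: π = [0.3333, 0.2500, 0.4167]
t=1: π = [0.4000, 0.2833, 0.3167]
t=2: π = [0.3600, 0.3033, 0.3367]
t=3: π = [0.3840, 0.2833, 0.3327]
t=4: π = [0.3696, 0.2969, 0.3335]
t=5: π = [0.3782, 0.2885, 0.3333]

π = [0.3782, 0.2885, 0.3333]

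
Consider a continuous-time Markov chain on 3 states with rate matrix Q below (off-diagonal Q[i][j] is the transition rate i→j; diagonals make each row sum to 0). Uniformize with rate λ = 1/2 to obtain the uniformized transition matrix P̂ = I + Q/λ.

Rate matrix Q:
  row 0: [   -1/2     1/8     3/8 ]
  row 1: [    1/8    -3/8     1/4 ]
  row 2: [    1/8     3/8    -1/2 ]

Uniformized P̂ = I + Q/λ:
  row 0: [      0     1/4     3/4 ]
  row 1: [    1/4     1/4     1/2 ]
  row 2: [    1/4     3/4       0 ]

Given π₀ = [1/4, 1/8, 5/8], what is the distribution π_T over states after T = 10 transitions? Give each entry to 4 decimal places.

π = [0.2000, 0.4331, 0.3669]

t=0: π = [0.2500, 0.1250, 0.6250]
t=1: π = [0.1875, 0.5625, 0.2500]
t=2: π = [0.2031, 0.3750, 0.4219]
t=3: π = [0.1992, 0.4609, 0.3398]
t=4: π = [0.2002, 0.4199, 0.3799]
t=5: π = [0.2000, 0.4399, 0.3601]
t=6: π = [0.2000, 0.4301, 0.3699]
t=7: π = [0.2000, 0.4350, 0.3650]
t=8: π = [0.2000, 0.4325, 0.3675]
t=9: π = [0.2000, 0.4337, 0.3663]
t=10: π = [0.2000, 0.4331, 0.3669]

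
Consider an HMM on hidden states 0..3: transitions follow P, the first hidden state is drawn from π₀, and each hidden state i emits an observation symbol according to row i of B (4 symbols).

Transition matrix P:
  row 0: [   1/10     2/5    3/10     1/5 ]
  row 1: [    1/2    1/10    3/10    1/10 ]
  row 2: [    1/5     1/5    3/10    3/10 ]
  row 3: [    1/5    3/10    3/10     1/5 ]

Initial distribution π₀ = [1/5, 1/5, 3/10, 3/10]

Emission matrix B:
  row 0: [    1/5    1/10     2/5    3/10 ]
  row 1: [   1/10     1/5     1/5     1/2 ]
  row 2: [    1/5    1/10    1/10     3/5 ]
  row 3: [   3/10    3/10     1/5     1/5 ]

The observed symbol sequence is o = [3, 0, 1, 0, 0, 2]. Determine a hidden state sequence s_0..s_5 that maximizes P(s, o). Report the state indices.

t=0: δ = [6.000e-02, 1.000e-01, 1.800e-01, 6.000e-02]  (obs o_0=3)
t=1: δ = [1.000e-02, 3.600e-03, 1.080e-02, 1.620e-02]  ψ = [1, 2, 2, 2]  (obs o_1=0)
t=2: δ = [3.240e-04, 9.720e-04, 4.860e-04, 9.720e-04]  ψ = [3, 3, 3, 2]  (obs o_2=1)
t=3: δ = [9.720e-05, 2.916e-05, 5.832e-05, 5.832e-05]  ψ = [1, 3, 1, 3]  (obs o_3=0)
t=4: δ = [2.916e-06, 3.888e-06, 5.832e-06, 5.832e-06]  ψ = [1, 0, 0, 0]  (obs o_4=0)
t=5: δ = [7.776e-07, 3.499e-07, 1.750e-07, 3.499e-07]  ψ = [1, 3, 2, 2]  (obs o_5=2)
backtrack: best end state = 0; path = [2, 3, 1, 0, 1, 0]

path = [2, 3, 1, 0, 1, 0]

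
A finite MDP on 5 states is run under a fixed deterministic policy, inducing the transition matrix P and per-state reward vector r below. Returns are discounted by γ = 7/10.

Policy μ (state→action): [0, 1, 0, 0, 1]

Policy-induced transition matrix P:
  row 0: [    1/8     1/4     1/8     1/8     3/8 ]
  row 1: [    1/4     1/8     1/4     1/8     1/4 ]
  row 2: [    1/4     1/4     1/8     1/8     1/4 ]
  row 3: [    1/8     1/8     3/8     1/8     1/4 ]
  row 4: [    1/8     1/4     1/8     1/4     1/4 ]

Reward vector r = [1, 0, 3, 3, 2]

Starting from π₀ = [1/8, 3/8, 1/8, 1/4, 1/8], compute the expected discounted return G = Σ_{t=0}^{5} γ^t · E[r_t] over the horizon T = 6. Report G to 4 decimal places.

t=0: π = [0.1250, 0.3750, 0.1250, 0.2500, 0.1250], E[r] = 1.5000, γ^t·E[r] = 1.500000, running G = 1.500000
t=1: π = [0.1875, 0.1719, 0.2344, 0.1406, 0.2656], E[r] = 1.8438, γ^t·E[r] = 1.290625, running G = 2.790625
t=2: π = [0.1758, 0.2109, 0.1816, 0.1582, 0.2734], E[r] = 1.7422, γ^t·E[r] = 0.853672, running G = 3.644297
t=3: π = [0.1741, 0.2039, 0.1909, 0.1592, 0.2720], E[r] = 1.7683, γ^t·E[r] = 0.606531, running G = 4.250827
t=4: π = [0.1743, 0.2046, 0.1903, 0.1590, 0.2718], E[r] = 1.7657, γ^t·E[r] = 0.423941, running G = 4.674769
t=5: π = [0.1744, 0.2045, 0.1903, 0.1590, 0.2718], E[r] = 1.7658, γ^t·E[r] = 0.296784, running G = 4.971553

G = 4.9716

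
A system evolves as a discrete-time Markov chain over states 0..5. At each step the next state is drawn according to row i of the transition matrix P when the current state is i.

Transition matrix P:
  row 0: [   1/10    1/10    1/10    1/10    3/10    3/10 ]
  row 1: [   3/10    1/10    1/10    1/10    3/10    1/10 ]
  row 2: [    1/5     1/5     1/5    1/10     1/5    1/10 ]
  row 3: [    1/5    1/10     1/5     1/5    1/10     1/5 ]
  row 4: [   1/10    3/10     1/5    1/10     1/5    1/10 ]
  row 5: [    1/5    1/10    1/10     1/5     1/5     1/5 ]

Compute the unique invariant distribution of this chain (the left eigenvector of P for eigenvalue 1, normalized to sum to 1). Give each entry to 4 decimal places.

Balance equations π_j = Σ_i π_i·P[i][j]:
  π_0 = 1/10·π_0 + 3/10·π_1 + 1/5·π_2 + 1/5·π_3 + 1/10·π_4 + 1/5·π_5
  π_1 = 1/10·π_0 + 1/10·π_1 + 1/5·π_2 + 1/10·π_3 + 3/10·π_4 + 1/10·π_5
  π_2 = 1/10·π_0 + 1/10·π_1 + 1/5·π_2 + 1/5·π_3 + 1/5·π_4 + 1/10·π_5
  π_3 = 1/10·π_0 + 1/10·π_1 + 1/10·π_2 + 1/5·π_3 + 1/10·π_4 + 1/5·π_5
  π_4 = 3/10·π_0 + 3/10·π_1 + 1/5·π_2 + 1/10·π_3 + 1/5·π_4 + 1/5·π_5
  normalize: π_0 + π_1 + π_2 + π_3 + π_4 + π_5 = 1
Solving the linear system gives exactly π = [43/244, 1553/9760, 3/20, 1263/9760, 2153/9760, 1607/9760].

π = [0.1762, 0.1591, 0.1500, 0.1294, 0.2206, 0.1647]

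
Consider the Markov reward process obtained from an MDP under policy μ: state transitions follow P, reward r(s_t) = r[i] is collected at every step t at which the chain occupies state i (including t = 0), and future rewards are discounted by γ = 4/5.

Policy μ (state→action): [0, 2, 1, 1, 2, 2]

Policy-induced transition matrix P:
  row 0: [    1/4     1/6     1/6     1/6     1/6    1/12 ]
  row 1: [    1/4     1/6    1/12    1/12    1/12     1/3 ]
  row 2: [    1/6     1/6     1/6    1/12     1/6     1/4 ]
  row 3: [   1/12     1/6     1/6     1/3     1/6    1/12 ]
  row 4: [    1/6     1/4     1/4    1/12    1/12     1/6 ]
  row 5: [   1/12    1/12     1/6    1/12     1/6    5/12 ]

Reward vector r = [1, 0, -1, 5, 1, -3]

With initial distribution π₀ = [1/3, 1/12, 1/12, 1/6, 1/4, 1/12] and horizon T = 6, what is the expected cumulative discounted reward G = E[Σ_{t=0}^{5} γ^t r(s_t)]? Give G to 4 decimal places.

G = 1.5907

t=0: π = [0.3333, 0.0833, 0.0833, 0.1667, 0.2500, 0.0833], E[r] = 1.0833, γ^t·E[r] = 1.083333, running G = 1.083333
t=1: π = [0.1806, 0.1806, 0.1806, 0.1528, 0.1389, 0.1667], E[r] = 0.4028, γ^t·E[r] = 0.322222, running G = 1.405556
t=2: π = [0.1701, 0.1644, 0.1632, 0.1366, 0.1400, 0.2257], E[r] = 0.1528, γ^t·E[r] = 0.097778, running G = 1.503333
t=3: π = [0.1644, 0.1595, 0.1646, 0.1317, 0.1413, 0.2385], E[r] = 0.0837, γ^t·E[r] = 0.042864, running G = 1.546198
t=4: π = [0.1628, 0.1586, 0.1651, 0.1299, 0.1416, 0.2419], E[r] = 0.0632, γ^t·E[r] = 0.025870, running G = 1.572067
t=5: π = [0.1625, 0.1583, 0.1653, 0.1294, 0.1417, 0.2429], E[r] = 0.0570, γ^t·E[r] = 0.018663, running G = 1.590731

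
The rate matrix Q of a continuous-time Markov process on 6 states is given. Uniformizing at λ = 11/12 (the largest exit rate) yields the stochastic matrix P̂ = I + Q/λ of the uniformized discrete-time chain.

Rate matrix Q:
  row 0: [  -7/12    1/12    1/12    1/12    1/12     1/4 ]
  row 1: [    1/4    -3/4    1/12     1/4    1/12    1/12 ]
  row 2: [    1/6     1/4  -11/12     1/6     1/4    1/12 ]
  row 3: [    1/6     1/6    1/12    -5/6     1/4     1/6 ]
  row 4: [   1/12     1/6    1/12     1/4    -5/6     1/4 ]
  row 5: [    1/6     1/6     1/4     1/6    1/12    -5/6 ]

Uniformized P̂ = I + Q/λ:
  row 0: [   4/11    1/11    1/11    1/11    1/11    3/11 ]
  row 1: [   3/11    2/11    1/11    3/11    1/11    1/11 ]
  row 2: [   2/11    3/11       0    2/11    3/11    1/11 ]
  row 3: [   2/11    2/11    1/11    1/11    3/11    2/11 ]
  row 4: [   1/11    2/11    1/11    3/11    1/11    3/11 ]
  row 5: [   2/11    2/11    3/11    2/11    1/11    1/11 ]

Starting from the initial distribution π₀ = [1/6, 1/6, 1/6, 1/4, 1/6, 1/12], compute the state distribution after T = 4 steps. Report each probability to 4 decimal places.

π = [0.2253, 0.1716, 0.1121, 0.1743, 0.1429, 0.1738]

t=0: π = [0.1667, 0.1667, 0.1667, 0.2500, 0.1667, 0.0833]
t=1: π = [0.2121, 0.1818, 0.0909, 0.1742, 0.1667, 0.1742]
t=2: π = [0.2218, 0.1708, 0.1143, 0.1784, 0.1391, 0.1756]
t=3: π = [0.2250, 0.1721, 0.1124, 0.1736, 0.1441, 0.1727]
t=4: π = [0.2253, 0.1716, 0.1121, 0.1743, 0.1429, 0.1738]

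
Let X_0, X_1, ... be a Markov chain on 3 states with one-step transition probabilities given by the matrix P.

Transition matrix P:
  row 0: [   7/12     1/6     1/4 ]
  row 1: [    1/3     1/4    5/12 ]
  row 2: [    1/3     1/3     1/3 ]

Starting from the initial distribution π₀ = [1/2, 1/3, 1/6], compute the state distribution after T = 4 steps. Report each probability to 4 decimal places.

t=0: π = [0.5000, 0.3333, 0.1667]
t=1: π = [0.4583, 0.2222, 0.3194]
t=2: π = [0.4479, 0.2384, 0.3137]
t=3: π = [0.4453, 0.2388, 0.3159]
t=4: π = [0.4447, 0.2392, 0.3161]

π = [0.4447, 0.2392, 0.3161]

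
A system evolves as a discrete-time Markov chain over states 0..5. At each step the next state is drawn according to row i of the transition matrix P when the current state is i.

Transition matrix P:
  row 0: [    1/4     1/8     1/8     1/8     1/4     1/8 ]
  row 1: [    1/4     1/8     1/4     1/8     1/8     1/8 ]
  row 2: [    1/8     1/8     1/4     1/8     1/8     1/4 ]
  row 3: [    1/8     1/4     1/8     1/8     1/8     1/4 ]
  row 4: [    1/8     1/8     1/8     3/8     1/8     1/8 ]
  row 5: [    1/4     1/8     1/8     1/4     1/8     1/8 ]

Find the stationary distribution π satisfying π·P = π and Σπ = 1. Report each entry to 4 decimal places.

Balance equations π_j = Σ_i π_i·P[i][j]:
  π_0 = 1/4·π_0 + 1/4·π_1 + 1/8·π_2 + 1/8·π_3 + 1/8·π_4 + 1/4·π_5
  π_1 = 1/8·π_0 + 1/8·π_1 + 1/8·π_2 + 1/4·π_3 + 1/8·π_4 + 1/8·π_5
  π_2 = 1/8·π_0 + 1/4·π_1 + 1/4·π_2 + 1/8·π_3 + 1/8·π_4 + 1/8·π_5
  π_3 = 1/8·π_0 + 1/8·π_1 + 1/8·π_2 + 1/8·π_3 + 3/8·π_4 + 1/4·π_5
  π_4 = 1/4·π_0 + 1/8·π_1 + 1/8·π_2 + 1/8·π_3 + 1/8·π_4 + 1/8·π_5
  normalize: π_0 + π_1 + π_2 + π_3 + π_4 + π_5 = 1
Solving the linear system gives exactly π = [6183/32881, 4863/32881, 5392/32881, 6023/32881, 4883/32881, 5537/32881].

π = [0.1880, 0.1479, 0.1640, 0.1832, 0.1485, 0.1684]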